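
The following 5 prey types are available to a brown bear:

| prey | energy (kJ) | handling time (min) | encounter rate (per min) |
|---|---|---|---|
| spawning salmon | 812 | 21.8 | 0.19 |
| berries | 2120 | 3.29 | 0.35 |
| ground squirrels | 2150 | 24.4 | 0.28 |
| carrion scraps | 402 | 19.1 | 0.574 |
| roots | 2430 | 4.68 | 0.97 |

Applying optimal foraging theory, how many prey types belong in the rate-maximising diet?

2

E/h in descending order: berries 644, roots 519, ground squirrels 88.1, spawning salmon 37.2, carrion scraps 21 kJ/min. The optimal diet is the largest prefix of this list for which every included type satisfies E_i/h_i > R on the types above it.
Rate on top 1: 344.9. roots: 519 > 344.9 → include.
Rate on top 2: 463.2. ground squirrels: 88.1 < 463.2 → exclude; stop.
Optimal diet: berries, roots — 2 of 5 types.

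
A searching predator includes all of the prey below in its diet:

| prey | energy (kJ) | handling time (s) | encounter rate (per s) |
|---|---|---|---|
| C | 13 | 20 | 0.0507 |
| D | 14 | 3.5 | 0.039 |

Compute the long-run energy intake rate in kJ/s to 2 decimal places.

0.56 kJ/s

R = (0.0507×13 + 0.039×14) / (1 + 0.0507×20 + 0.039×3.5) = 1.205/2.151 = 0.5604 kJ/s.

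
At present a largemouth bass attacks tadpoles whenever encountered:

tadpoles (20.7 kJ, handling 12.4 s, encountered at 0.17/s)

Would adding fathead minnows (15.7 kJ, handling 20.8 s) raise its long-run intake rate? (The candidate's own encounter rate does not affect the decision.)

Current rate: (0.17×20.7)/(1 + 0.17×12.4) = 1.132 kJ/s.
Profitability of fathead minnows: 15.7/20.8 = 0.7548 kJ/s.
Since 0.7548 < R, time spent handling fathead minnows is better spent searching.

No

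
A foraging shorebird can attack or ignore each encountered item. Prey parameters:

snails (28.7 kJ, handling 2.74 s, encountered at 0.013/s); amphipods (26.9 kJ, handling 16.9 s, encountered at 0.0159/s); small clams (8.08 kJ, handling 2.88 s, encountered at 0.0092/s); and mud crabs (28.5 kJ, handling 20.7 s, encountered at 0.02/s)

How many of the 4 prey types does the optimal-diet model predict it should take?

Rank by E/h (kJ/s): snails 10.5, small clams 2.81, amphipods 1.59, mud crabs 1.38. Include each in turn until the next type's E/h falls below the running intake rate.
Rate on top 1: 0.3603. small clams: 2.81 > 0.3603 → include.
Rate on top 2: 0.4213. amphipods: 1.59 > 0.4213 → include.
Rate on top 3: 0.6576. mud crabs: 1.38 > 0.6576 → include.
Optimal diet: snails, small clams, amphipods, mud crabs — 4 of 4 types.

4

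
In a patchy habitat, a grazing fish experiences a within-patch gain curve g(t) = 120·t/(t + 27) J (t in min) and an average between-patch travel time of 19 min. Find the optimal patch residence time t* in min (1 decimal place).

22.6 min

Optimal t* satisfies g'(t*) = g(t*)/(T + t*).
g'(t) = 120·27/(t + 27)². Setting 120·27/(t+27)² = 120t/[(t+27)(19+t)] gives 27(19+t) = t(t+27), so t² = 27×19 = 513.
t* = √513 = 22.65 min.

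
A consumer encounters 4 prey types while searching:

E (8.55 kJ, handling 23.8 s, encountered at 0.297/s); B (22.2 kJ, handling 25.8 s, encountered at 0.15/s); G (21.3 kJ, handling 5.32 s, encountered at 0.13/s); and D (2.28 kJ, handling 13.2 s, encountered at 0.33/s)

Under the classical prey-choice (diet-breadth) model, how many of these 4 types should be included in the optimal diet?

1

Profitabilities (E/h, kJ/s): G 4, B 0.86, E 0.359, D 0.173. Add prey in this order while the next type's profitability exceeds the intake rate on those already taken.
Rate on top 1: 1.637. B: 0.86 < 1.637 → exclude; stop.
Optimal diet: G — 1 of 4 types.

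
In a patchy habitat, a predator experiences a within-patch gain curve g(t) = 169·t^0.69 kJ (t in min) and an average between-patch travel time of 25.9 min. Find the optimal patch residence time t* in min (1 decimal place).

By the marginal value theorem, leave when the instantaneous gain rate g'(t) equals the habitat-wide average g(t)/(T + t).
g'(t) = 0.69·169·t^-0.31. Setting 0.69·169·t^-0.31 = 169·t^0.69/(25.9+t) gives 0.69(25.9+t) = t, so 0.31·t = 0.69×25.9.
t* = 0.69×25.9/0.31 = 57.65 min.

57.6 min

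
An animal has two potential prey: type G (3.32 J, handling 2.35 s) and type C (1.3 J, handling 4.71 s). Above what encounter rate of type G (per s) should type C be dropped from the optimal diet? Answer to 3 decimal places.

0.103 per s

At the threshold, the rate on type G alone equals the profitability of type C: λ·3.32/(1 + λ·2.35) = 1.3/4.71 = 0.276.
Rearranging, λ(3.32 − 0.276×2.35) = 0.276, so λ = 0.276/2.671 = 0.1033 per s.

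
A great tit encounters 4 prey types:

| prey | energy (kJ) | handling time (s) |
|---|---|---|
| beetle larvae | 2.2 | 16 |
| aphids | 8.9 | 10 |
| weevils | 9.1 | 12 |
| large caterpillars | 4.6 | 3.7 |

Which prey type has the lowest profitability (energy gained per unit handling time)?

beetle larvae

Profitability E/h (kJ/s): beetle larvae = 2.2/16 = 0.138, aphids = 8.9/10 = 0.89, weevils = 9.1/12 = 0.758, large caterpillars = 4.6/3.7 = 1.24.
Ranked: large caterpillars > aphids > weevils > beetle larvae.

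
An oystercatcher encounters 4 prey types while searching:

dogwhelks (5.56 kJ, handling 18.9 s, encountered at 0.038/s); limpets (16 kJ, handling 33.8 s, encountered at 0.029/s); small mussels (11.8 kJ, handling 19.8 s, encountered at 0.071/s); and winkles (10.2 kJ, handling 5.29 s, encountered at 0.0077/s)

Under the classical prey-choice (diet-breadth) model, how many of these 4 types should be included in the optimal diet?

E/h in descending order: winkles 1.93, small mussels 0.596, limpets 0.473, dogwhelks 0.294 kJ/s. The optimal diet is the largest prefix of this list for which every included type satisfies E_i/h_i > R on the types above it.
Rate on top 1: 0.07547. small mussels: 0.596 > 0.07547 → include.
Rate on top 2: 0.3745. limpets: 0.473 > 0.3745 → include.
Rate on top 3: 0.4028. dogwhelks: 0.294 < 0.4028 → exclude; stop.
Optimal diet: winkles, small mussels, limpets — 3 of 4 types.

3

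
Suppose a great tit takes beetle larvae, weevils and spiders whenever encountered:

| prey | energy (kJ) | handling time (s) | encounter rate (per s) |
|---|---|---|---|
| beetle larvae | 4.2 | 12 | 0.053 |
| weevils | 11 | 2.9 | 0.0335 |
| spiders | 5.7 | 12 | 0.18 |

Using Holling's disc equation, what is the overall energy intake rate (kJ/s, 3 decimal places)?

0.415 kJ/s

R = Σλ_iE_i / (1 + Σλ_ih_i)
Numerator: 0.053×4.2 + 0.0335×11 + 0.18×5.7 = 1.617
Denominator: 1 + 0.053×12 + 0.0335×2.9 + 0.18×12 = 3.893
R = 1.617/3.893 = 0.4154 kJ/s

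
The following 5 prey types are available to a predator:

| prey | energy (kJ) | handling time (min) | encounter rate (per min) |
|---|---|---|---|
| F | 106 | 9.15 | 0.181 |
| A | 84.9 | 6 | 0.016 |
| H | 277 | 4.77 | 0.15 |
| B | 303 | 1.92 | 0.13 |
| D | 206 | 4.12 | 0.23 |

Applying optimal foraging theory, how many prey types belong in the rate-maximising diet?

E/h in descending order: B 158, H 58.1, D 50, A 14.2, F 11.6 kJ/min. The optimal diet is the largest prefix of this list for which every included type satisfies E_i/h_i > R on the types above it.
Rate on top 1: 31.52. H: 58.1 > 31.52 → include.
Rate on top 2: 41.19. D: 50 > 41.19 → include.
Rate on top 3: 44.06. A: 14.2 < 44.06 → exclude; stop.
Optimal diet: B, H, D — 3 of 5 types.

3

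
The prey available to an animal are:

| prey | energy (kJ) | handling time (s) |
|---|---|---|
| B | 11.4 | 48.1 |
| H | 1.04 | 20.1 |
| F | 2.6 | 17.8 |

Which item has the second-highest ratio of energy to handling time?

Profitability E/h (kJ/s): B = 11.4/48.1 = 0.237, H = 1.04/20.1 = 0.0517, F = 2.6/17.8 = 0.146.
Ranked: B > F > H.

F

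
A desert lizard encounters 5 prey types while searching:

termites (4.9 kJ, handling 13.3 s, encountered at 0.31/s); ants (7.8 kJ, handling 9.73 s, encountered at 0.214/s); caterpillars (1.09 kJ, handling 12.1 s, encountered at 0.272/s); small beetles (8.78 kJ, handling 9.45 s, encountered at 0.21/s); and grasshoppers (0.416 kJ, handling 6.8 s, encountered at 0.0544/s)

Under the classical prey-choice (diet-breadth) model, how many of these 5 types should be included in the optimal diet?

2

Rank by E/h (kJ/s): small beetles 0.929, ants 0.802, termites 0.368, caterpillars 0.0901, grasshoppers 0.0612. Include each in turn until the next type's E/h falls below the running intake rate.
Rate on top 1: 0.6178. ants: 0.802 > 0.6178 → include.
Rate on top 2: 0.6933. termites: 0.368 < 0.6933 → exclude; stop.
Optimal diet: small beetles, ants — 2 of 5 types.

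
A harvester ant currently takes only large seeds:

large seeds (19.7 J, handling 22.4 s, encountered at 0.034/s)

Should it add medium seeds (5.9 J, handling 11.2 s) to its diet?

Yes

Current rate: (0.034×19.7)/(1 + 0.034×22.4) = 0.3802 J/s.
Profitability of medium seeds: 5.9/11.2 = 0.5268 J/s.
Since 0.5268 > R, including medium seeds increases the long-run rate.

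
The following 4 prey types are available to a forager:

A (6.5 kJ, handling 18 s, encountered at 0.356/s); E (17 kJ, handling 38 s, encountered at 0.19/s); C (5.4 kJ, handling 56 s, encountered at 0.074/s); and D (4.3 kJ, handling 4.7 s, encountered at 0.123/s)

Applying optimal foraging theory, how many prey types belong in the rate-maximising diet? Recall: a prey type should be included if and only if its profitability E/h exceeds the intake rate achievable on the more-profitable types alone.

2

E/h in descending order: D 0.915, E 0.447, A 0.361, C 0.0964 kJ/s. The optimal diet is the largest prefix of this list for which every included type satisfies E_i/h_i > R on the types above it.
Rate on top 1: 0.3351. E: 0.447 > 0.3351 → include.
Rate on top 2: 0.4272. A: 0.361 < 0.4272 → exclude; stop.
Optimal diet: D, E — 2 of 4 types.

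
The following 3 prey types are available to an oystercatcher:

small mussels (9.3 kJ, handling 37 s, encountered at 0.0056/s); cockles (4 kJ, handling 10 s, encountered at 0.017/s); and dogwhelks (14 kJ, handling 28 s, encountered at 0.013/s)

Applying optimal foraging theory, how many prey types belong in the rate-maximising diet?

3

E/h in descending order: dogwhelks 0.5, cockles 0.4, small mussels 0.251 kJ/s. The optimal diet is the largest prefix of this list for which every included type satisfies E_i/h_i > R on the types above it.
Rate on top 1: 0.1334. cockles: 0.4 > 0.1334 → include.
Rate on top 2: 0.163. small mussels: 0.251 > 0.163 → include.
Optimal diet: dogwhelks, cockles, small mussels — 3 of 3 types.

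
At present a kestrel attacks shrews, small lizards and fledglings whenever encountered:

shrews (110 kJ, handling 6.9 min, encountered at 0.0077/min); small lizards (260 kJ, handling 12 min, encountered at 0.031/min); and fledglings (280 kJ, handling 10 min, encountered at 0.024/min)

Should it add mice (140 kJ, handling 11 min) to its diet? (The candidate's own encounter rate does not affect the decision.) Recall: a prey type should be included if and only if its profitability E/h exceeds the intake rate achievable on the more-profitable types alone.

Intake rate on the current diet: R = (0.0077×110 + 0.031×260 + 0.024×280) / (1 + 0.0077×6.9 + 0.031×12 + 0.024×10) = 15.63/1.665 = 9.385 kJ/min.
mice: E/h = 140/11 = 12.73 kJ/min.
12.73 > 9.385, so adding mice raises the average — include it.

Yes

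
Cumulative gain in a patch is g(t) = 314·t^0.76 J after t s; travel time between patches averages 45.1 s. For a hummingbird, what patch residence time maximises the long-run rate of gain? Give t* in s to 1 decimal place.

142.8 s

Optimal t* satisfies g'(t*) = g(t*)/(T + t*).
g'(t) = 0.76·314·t^-0.24. Setting 0.76·314·t^-0.24 = 314·t^0.76/(45.1+t) gives 0.76(45.1+t) = t, so 0.24·t = 0.76×45.1.
t* = 0.76×45.1/0.24 = 142.8 s.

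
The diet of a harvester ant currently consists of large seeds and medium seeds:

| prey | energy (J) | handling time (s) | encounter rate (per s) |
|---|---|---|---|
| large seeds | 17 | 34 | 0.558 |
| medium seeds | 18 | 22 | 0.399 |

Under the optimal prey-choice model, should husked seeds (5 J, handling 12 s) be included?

No

Current rate: (0.558×17 + 0.399×18)/(1 + 0.558×34 + 0.399×22) = 0.5798 J/s.
husked seeds: E/h = 5/12 = 0.4167 J/s.
Since 0.4167 < R, time spent handling husked seeds is better spent searching.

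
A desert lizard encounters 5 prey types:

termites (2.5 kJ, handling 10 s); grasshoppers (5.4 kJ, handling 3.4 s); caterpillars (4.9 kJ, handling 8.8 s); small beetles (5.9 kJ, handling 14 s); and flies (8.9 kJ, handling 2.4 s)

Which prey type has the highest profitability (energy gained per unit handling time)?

flies

Profitability E/h (kJ/s): termites = 2.5/10 = 0.25, grasshoppers = 5.4/3.4 = 1.59, caterpillars = 4.9/8.8 = 0.557, small beetles = 5.9/14 = 0.421, flies = 8.9/2.4 = 3.71.
Ranked: flies > grasshoppers > caterpillars > small beetles > termites.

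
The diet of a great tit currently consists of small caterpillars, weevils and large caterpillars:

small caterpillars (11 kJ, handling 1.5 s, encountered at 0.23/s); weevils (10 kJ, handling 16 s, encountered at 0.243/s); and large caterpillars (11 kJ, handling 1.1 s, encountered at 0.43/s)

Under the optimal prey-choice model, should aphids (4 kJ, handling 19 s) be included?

On small caterpillars, weevils and large caterpillars alone, R = ΣλE/(1+Σλh) = 9.69/5.706 = 1.698 kJ/s.
Profitability of aphids: 4/19 = 0.2105 kJ/s.
Since 0.2105 < R, time spent handling aphids is better spent searching.

No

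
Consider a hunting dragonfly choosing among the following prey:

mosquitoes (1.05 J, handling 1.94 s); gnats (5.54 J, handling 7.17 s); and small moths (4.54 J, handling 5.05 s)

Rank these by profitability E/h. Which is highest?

Profitability E/h (J/s): mosquitoes = 1.05/1.94 = 0.541, gnats = 5.54/7.17 = 0.773, small moths = 4.54/5.05 = 0.899.
Ranked: small moths > gnats > mosquitoes.

small moths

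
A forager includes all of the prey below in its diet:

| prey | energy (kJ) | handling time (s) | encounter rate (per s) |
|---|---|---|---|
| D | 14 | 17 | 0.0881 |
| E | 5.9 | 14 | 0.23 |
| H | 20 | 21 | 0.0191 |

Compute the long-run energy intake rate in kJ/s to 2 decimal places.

R = Σλ_iE_i / (1 + Σλ_ih_i)
Numerator: 0.0881×14 + 0.23×5.9 + 0.0191×20 = 2.972
Denominator: 1 + 0.0881×17 + 0.23×14 + 0.0191×21 = 6.119
R = 2.972/6.119 = 0.4858 kJ/s

0.49 kJ/s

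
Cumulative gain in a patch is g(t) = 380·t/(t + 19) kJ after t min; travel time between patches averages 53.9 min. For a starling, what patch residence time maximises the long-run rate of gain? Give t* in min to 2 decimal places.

Optimal t* satisfies g'(t*) = g(t*)/(T + t*).
g'(t) = 380·19/(t + 19)². Setting 380·19/(t+19)² = 380t/[(t+19)(53.9+t)] gives 19(53.9+t) = t(t+19), so t² = 19×53.9 = 1024.
t* = √1024 = 32 min.

32.00 min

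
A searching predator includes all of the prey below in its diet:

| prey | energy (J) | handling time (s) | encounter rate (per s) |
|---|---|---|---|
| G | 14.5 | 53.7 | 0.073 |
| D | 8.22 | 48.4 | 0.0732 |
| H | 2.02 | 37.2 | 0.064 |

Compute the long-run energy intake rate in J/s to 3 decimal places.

0.165 J/s

R = Σλ_iE_i / (1 + Σλ_ih_i)
Numerator: 0.073×14.5 + 0.0732×8.22 + 0.064×2.02 = 1.789
Denominator: 1 + 0.073×53.7 + 0.0732×48.4 + 0.064×37.2 = 10.84
R = 1.789/10.84 = 0.165 J/s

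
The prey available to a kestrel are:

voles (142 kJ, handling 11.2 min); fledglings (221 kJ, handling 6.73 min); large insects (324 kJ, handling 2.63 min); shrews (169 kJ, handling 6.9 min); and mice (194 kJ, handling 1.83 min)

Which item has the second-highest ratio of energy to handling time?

In descending order of E/h:
large insects: 324/2.63 = 123 kJ/min
mice: 194/1.83 = 106 kJ/min
fledglings: 221/6.73 = 32.8 kJ/min
shrews: 169/6.9 = 24.5 kJ/min
voles: 142/11.2 = 12.7 kJ/min

mice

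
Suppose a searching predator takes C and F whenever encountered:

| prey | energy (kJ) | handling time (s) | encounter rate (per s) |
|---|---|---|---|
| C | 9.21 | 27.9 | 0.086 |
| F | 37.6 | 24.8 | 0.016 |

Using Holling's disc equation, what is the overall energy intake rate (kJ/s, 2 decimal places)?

Energy encountered per unit search time: 0.086×9.21 + 0.016×37.6 = 1.394 kJ/s.
Handling time per unit search time: 0.086×27.9 + 0.016×24.8 = 2.796.
Rate = 1.394/(1 + 2.796) = 0.3671 kJ/s.

0.37 kJ/s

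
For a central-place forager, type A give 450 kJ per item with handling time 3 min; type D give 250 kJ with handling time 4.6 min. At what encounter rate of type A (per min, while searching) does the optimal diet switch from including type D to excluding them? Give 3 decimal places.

0.189 per min

Drop type D once their profitability E₂/h₂ falls below the rate achievable on type A alone: E₂/h₂ = λE₁/(1 + λh₁).
Solve for λ: λE₁h₂ = E₂(1 + λh₁) → λ(E₁h₂ − E₂h₁) = E₂ → λ = E₂/(E₁h₂ − E₂h₁).
λ = 250/(450×4.6 − 250×3) = 250/1320 = 0.1894 per min.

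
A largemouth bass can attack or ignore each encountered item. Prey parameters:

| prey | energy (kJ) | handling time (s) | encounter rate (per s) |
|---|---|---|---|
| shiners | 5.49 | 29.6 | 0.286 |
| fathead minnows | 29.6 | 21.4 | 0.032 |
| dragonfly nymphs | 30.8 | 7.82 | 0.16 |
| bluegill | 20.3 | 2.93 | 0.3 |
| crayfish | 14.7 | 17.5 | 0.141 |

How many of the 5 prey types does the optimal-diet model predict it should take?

E/h in descending order: bluegill 6.93, dragonfly nymphs 3.94, fathead minnows 1.38, crayfish 0.84, shiners 0.185 kJ/s. The optimal diet is the largest prefix of this list for which every included type satisfies E_i/h_i > R on the types above it.
Rate on top 1: 3.241. dragonfly nymphs: 3.94 > 3.241 → include.
Rate on top 2: 3.52. fathead minnows: 1.38 < 3.52 → exclude; stop.
Optimal diet: bluegill, dragonfly nymphs — 2 of 5 types.

2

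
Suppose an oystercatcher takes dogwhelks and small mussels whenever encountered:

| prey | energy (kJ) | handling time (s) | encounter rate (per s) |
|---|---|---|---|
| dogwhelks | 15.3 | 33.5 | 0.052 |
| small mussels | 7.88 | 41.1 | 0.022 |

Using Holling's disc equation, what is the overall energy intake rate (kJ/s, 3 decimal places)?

R = Σλ_iE_i / (1 + Σλ_ih_i)
Numerator: 0.052×15.3 + 0.022×7.88 = 0.969
Denominator: 1 + 0.052×33.5 + 0.022×41.1 = 3.646
R = 0.969/3.646 = 0.2657 kJ/s

0.266 kJ/s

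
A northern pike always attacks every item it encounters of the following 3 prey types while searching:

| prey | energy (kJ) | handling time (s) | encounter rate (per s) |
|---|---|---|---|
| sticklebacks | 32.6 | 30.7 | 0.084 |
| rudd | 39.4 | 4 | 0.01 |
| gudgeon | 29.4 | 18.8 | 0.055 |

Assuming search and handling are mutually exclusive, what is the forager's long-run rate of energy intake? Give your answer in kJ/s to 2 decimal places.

Energy encountered per unit search time: 0.084×32.6 + 0.01×39.4 + 0.055×29.4 = 4.749 kJ/s.
Handling time per unit search time: 0.084×30.7 + 0.01×4 + 0.055×18.8 = 3.653.
Rate = 4.749/(1 + 3.653) = 1.021 kJ/s.

1.02 kJ/s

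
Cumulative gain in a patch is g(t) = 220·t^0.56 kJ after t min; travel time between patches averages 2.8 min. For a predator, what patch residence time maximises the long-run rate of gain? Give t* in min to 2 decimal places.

By the marginal value theorem, leave when the instantaneous gain rate g'(t) equals the habitat-wide average g(t)/(T + t).
g'(t) = 0.56·220·t^-0.44. Setting 0.56·220·t^-0.44 = 220·t^0.56/(2.8+t) gives 0.56(2.8+t) = t, so 0.44·t = 0.56×2.8.
t* = 0.56×2.8/0.44 = 3.564 min.

3.56 min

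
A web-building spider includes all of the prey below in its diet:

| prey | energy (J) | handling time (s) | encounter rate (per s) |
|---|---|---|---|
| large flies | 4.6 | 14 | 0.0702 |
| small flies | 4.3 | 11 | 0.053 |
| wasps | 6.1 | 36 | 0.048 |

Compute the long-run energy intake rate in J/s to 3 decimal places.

0.196 J/s

R = (0.0702×4.6 + 0.053×4.3 + 0.048×6.1) / (1 + 0.0702×14 + 0.053×11 + 0.048×36) = 0.8436/4.294 = 0.1965 J/s.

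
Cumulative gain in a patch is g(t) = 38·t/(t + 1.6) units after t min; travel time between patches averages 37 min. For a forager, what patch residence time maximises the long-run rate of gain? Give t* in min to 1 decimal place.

7.7 min

Maximise g(t)/(T+t): set derivative to zero → g'(t)(T+t) = g(t).
g'(t) = 38·1.6/(t + 1.6)². Setting 38·1.6/(t+1.6)² = 38t/[(t+1.6)(37+t)] gives 1.6(37+t) = t(t+1.6), so t² = 1.6×37 = 59.2.
t* = √59.2 = 7.694 min.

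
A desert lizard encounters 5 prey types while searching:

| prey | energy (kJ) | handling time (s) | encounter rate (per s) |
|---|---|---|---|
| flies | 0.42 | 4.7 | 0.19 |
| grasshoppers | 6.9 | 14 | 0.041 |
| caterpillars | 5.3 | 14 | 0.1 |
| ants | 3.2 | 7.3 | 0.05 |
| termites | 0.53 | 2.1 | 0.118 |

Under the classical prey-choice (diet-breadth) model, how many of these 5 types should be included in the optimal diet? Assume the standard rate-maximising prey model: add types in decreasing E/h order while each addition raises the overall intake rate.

3

Rank by E/h (kJ/s): grasshoppers 0.493, ants 0.438, caterpillars 0.379, termites 0.252, flies 0.0894. Include each in turn until the next type's E/h falls below the running intake rate.
Rate on top 1: 0.1797. ants: 0.438 > 0.1797 → include.
Rate on top 2: 0.2284. caterpillars: 0.379 > 0.2284 → include.
Rate on top 3: 0.2914. termites: 0.252 < 0.2914 → exclude; stop.
Optimal diet: grasshoppers, ants, caterpillars — 3 of 5 types.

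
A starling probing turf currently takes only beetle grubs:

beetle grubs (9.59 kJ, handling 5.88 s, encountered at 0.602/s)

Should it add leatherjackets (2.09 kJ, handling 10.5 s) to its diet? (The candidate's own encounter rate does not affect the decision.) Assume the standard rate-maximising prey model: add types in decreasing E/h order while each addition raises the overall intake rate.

No

Current rate: (0.602×9.59)/(1 + 0.602×5.88) = 1.272 kJ/s.
leatherjackets: E/h = 2.09/10.5 = 0.199 kJ/s.
0.199 < 1.272, so adding leatherjackets would lower the average — exclude it.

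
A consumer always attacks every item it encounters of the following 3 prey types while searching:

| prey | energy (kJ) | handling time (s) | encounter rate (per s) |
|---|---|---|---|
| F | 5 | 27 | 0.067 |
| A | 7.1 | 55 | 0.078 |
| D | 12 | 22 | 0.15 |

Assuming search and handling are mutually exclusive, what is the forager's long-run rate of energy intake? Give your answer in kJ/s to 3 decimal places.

0.259 kJ/s

Energy encountered per unit search time: 0.067×5 + 0.078×7.1 + 0.15×12 = 2.689 kJ/s.
Handling time per unit search time: 0.067×27 + 0.078×55 + 0.15×22 = 9.399.
Rate = 2.689/(1 + 9.399) = 0.2586 kJ/s.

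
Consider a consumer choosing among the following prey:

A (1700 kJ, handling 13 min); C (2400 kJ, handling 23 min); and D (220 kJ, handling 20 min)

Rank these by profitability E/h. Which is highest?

Profitability E/h (kJ/min): A = 1700/13 = 131, C = 2400/23 = 104, D = 220/20 = 11.
Ranked: A > C > D.

A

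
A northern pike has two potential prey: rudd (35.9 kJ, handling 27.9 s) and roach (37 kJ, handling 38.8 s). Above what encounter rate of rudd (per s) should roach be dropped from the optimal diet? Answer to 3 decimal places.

At the threshold, the rate on rudd alone equals the profitability of roach: λ·35.9/(1 + λ·27.9) = 37/38.8 = 0.9536.
Rearranging, λ(35.9 − 0.9536×27.9) = 0.9536, so λ = 0.9536/9.294 = 0.1026 per s.

0.103 per s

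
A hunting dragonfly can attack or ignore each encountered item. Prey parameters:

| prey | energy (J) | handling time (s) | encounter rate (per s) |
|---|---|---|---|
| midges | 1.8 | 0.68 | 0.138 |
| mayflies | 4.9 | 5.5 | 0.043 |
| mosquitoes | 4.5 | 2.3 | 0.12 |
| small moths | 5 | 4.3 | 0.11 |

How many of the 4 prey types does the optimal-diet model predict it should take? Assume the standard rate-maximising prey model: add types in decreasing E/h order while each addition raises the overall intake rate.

4

E/h in descending order: midges 2.65, mosquitoes 1.96, small moths 1.16, mayflies 0.891 J/s. The optimal diet is the largest prefix of this list for which every included type satisfies E_i/h_i > R on the types above it.
Rate on top 1: 0.2271. mosquitoes: 1.96 > 0.2271 → include.
Rate on top 2: 0.5755. small moths: 1.16 > 0.5755 → include.
Rate on top 3: 0.7263. mayflies: 0.891 > 0.7263 → include.
Optimal diet: midges, mosquitoes, small moths, mayflies — 4 of 4 types.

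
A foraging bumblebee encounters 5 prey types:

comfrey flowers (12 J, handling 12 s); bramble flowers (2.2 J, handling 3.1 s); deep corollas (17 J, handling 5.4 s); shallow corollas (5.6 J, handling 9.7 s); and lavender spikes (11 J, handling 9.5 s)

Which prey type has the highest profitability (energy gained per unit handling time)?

deep corollas

Profitability E/h (J/s): comfrey flowers = 12/12 = 1, bramble flowers = 2.2/3.1 = 0.71, deep corollas = 17/5.4 = 3.15, shallow corollas = 5.6/9.7 = 0.577, lavender spikes = 11/9.5 = 1.16.
Ranked: deep corollas > lavender spikes > comfrey flowers > bramble flowers > shallow corollas.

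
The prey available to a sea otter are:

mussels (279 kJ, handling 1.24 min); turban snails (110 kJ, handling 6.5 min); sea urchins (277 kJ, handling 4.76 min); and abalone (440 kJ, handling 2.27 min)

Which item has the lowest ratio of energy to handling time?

turban snails

In descending order of E/h:
mussels: 279/1.24 = 225 kJ/min
abalone: 440/2.27 = 194 kJ/min
sea urchins: 277/4.76 = 58.2 kJ/min
turban snails: 110/6.5 = 16.9 kJ/min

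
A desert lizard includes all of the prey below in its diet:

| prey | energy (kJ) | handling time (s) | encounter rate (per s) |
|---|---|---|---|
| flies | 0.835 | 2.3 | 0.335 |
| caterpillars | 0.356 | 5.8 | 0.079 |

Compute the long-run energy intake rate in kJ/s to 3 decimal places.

R = (0.335×0.835 + 0.079×0.356) / (1 + 0.335×2.3 + 0.079×5.8) = 0.3078/2.229 = 0.1381 kJ/s.

0.138 kJ/s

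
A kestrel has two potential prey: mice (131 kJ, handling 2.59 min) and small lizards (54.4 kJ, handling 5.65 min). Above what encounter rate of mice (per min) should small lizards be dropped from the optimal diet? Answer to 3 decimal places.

0.091 per min

Drop small lizards once their profitability E₂/h₂ falls below the rate achievable on mice alone: E₂/h₂ = λE₁/(1 + λh₁).
Solve for λ: λE₁h₂ = E₂(1 + λh₁) → λ(E₁h₂ − E₂h₁) = E₂ → λ = E₂/(E₁h₂ − E₂h₁).
λ = 54.4/(131×5.65 − 54.4×2.59) = 54.4/599.3 = 0.09078 per min.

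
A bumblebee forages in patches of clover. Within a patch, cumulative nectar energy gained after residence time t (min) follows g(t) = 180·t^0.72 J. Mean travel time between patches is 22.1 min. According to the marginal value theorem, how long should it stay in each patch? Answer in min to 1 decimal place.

Maximise g(t)/(T+t): set derivative to zero → g'(t)(T+t) = g(t).
g'(t) = 0.72·180·t^-0.28. Setting 0.72·180·t^-0.28 = 180·t^0.72/(22.1+t) gives 0.72(22.1+t) = t, so 0.28·t = 0.72×22.1.
t* = 0.72×22.1/0.28 = 56.83 min.

56.8 min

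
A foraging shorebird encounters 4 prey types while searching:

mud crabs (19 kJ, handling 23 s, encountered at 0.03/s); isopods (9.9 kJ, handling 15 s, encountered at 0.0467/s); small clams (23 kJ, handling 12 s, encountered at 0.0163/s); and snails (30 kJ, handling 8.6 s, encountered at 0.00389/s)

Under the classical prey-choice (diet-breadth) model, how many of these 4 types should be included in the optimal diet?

4

Profitabilities (E/h, kJ/s): snails 3.49, small clams 1.92, mud crabs 0.826, isopods 0.66. Add prey in this order while the next type's profitability exceeds the intake rate on those already taken.
Rate on top 1: 0.1129. small clams: 1.92 > 0.1129 → include.
Rate on top 2: 0.4. mud crabs: 0.826 > 0.4 → include.
Rate on top 3: 0.5532. isopods: 0.66 > 0.5532 → include.
Optimal diet: snails, small clams, mud crabs, isopods — 4 of 4 types.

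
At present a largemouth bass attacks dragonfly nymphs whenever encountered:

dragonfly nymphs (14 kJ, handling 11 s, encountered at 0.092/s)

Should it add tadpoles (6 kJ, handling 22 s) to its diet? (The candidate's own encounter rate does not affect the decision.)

No

Intake rate on the current diet: R = (0.092×14) / (1 + 0.092×11) = 1.288/2.012 = 0.6402 kJ/s.
Profitability of tadpoles: 6/22 = 0.2727 kJ/s.
Since 0.2727 < R, time spent handling tadpoles is better spent searching.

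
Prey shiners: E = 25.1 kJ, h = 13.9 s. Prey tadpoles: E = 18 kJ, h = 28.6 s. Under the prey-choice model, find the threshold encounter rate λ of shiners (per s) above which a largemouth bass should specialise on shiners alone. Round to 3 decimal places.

Drop tadpoles once their profitability E₂/h₂ falls below the rate achievable on shiners alone: E₂/h₂ = λE₁/(1 + λh₁).
Solve for λ: λE₁h₂ = E₂(1 + λh₁) → λ(E₁h₂ − E₂h₁) = E₂ → λ = E₂/(E₁h₂ − E₂h₁).
λ = 18/(25.1×28.6 − 18×13.9) = 18/467.7 = 0.03849 per s.

0.038 per s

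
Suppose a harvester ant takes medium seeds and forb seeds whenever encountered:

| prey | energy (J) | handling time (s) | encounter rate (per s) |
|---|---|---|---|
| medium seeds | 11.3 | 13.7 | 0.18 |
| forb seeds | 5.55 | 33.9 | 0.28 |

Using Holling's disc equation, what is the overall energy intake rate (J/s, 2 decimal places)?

Energy encountered per unit search time: 0.18×11.3 + 0.28×5.55 = 3.588 J/s.
Handling time per unit search time: 0.18×13.7 + 0.28×33.9 = 11.96.
Rate = 3.588/(1 + 11.96) = 0.2769 J/s.

0.28 J/s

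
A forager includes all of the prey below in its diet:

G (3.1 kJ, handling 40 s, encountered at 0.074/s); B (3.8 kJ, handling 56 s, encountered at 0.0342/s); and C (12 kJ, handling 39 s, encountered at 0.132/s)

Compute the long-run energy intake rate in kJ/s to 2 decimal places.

0.18 kJ/s

Energy encountered per unit search time: 0.074×3.1 + 0.0342×3.8 + 0.132×12 = 1.943 kJ/s.
Handling time per unit search time: 0.074×40 + 0.0342×56 + 0.132×39 = 10.02.
Rate = 1.943/(1 + 10.02) = 0.1763 kJ/s.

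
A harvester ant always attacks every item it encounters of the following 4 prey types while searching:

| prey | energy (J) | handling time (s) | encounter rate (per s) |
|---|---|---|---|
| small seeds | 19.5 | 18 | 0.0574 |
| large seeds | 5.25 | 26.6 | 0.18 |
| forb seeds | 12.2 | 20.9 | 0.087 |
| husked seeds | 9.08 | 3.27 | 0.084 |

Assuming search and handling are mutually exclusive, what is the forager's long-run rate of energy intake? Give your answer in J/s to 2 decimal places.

Energy encountered per unit search time: 0.0574×19.5 + 0.18×5.25 + 0.087×12.2 + 0.084×9.08 = 3.888 J/s.
Handling time per unit search time: 0.0574×18 + 0.18×26.6 + 0.087×20.9 + 0.084×3.27 = 7.914.
Rate = 3.888/(1 + 7.914) = 0.4362 J/s.

0.44 J/s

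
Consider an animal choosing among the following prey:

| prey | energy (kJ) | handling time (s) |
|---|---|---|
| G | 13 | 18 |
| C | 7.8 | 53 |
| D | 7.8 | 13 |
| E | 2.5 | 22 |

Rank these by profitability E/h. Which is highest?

G

Profitability E/h (kJ/s): G = 13/18 = 0.722, C = 7.8/53 = 0.147, D = 7.8/13 = 0.6, E = 2.5/22 = 0.114.
Ranked: G > D > C > E.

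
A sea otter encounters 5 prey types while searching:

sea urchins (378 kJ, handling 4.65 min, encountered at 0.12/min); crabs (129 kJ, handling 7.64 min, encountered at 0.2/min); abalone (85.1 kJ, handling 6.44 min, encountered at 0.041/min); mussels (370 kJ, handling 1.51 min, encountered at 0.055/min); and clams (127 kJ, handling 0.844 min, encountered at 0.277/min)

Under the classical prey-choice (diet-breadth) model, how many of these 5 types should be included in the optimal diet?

3

Rank by E/h (kJ/min): mussels 245, clams 150, sea urchins 81.3, crabs 16.9, abalone 13.2. Include each in turn until the next type's E/h falls below the running intake rate.
Rate on top 1: 18.79. clams: 150 > 18.79 → include.
Rate on top 2: 42.17. sea urchins: 81.3 > 42.17 → include.
Rate on top 3: 53.81. crabs: 16.9 < 53.81 → exclude; stop.
Optimal diet: mussels, clams, sea urchins — 3 of 5 types.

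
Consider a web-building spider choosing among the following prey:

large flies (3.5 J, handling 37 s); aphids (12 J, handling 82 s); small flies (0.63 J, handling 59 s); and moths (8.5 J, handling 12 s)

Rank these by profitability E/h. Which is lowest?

small flies

Profitability E/h (J/s): large flies = 3.5/37 = 0.0946, aphids = 12/82 = 0.146, small flies = 0.63/59 = 0.0107, moths = 8.5/12 = 0.708.
Ranked: moths > aphids > large flies > small flies.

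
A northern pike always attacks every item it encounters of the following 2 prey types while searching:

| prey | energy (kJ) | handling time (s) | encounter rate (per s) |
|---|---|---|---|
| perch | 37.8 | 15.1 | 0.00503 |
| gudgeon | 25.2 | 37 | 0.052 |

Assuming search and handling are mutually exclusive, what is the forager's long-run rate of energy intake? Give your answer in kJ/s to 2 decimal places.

0.50 kJ/s

R = Σλ_iE_i / (1 + Σλ_ih_i)
Numerator: 0.00503×37.8 + 0.052×25.2 = 1.501
Denominator: 1 + 0.00503×15.1 + 0.052×37 = 3
R = 1.501/3 = 0.5002 kJ/s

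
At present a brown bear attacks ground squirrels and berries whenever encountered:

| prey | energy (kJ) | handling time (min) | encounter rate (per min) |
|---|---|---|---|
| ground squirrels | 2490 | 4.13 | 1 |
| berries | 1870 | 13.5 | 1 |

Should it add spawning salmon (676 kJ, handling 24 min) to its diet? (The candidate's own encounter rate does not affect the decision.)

No

On ground squirrels and berries alone, R = ΣλE/(1+Σλh) = 4360/18.63 = 234 kJ/min.
Profitability of spawning salmon: 676/24 = 28.17 kJ/min.
28.17 < 234, so adding spawning salmon would lower the average — exclude it.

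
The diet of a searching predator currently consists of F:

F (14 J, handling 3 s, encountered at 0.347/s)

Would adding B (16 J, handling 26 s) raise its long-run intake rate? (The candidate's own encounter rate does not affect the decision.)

On F alone, R = ΣλE/(1+Σλh) = 4.858/2.041 = 2.38 J/s.
B: E/h = 16/26 = 0.6154 J/s.
0.6154 < 2.38, so adding B would lower the average — exclude it.

No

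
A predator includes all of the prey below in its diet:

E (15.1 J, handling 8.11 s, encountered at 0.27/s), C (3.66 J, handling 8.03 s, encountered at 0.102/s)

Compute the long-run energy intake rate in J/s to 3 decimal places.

1.110 J/s

Energy encountered per unit search time: 0.27×15.1 + 0.102×3.66 = 4.45 J/s.
Handling time per unit search time: 0.27×8.11 + 0.102×8.03 = 3.009.
Rate = 4.45/(1 + 3.009) = 1.11 J/s.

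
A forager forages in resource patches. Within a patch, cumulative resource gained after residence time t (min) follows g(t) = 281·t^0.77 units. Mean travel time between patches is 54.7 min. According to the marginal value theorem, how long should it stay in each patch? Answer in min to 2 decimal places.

Optimal t* satisfies g'(t*) = g(t*)/(T + t*).
g'(t) = 0.77·281·t^-0.23. Setting 0.77·281·t^-0.23 = 281·t^0.77/(54.7+t) gives 0.77(54.7+t) = t, so 0.23·t = 0.77×54.7.
t* = 0.77×54.7/0.23 = 183.1 min.

183.13 min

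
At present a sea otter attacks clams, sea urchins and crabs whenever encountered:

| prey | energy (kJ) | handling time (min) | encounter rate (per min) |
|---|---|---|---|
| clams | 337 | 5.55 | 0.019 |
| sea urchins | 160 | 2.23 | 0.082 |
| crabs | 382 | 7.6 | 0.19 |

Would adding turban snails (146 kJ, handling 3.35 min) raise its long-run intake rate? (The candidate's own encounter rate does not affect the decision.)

On clams, sea urchins and crabs alone, R = ΣλE/(1+Σλh) = 92.1/2.732 = 33.71 kJ/min.
Profitability of turban snails: 146/3.35 = 43.58 kJ/min.
Since 43.58 > R, including turban snails increases the long-run rate.

Yes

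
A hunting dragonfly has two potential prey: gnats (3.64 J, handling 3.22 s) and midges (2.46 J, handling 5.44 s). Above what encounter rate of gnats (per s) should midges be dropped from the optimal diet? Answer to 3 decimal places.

0.207 per s

Drop midges once their profitability E₂/h₂ falls below the rate achievable on gnats alone: E₂/h₂ = λE₁/(1 + λh₁).
Solve for λ: λE₁h₂ = E₂(1 + λh₁) → λ(E₁h₂ − E₂h₁) = E₂ → λ = E₂/(E₁h₂ − E₂h₁).
λ = 2.46/(3.64×5.44 − 2.46×3.22) = 2.46/11.88 = 0.2071 per s.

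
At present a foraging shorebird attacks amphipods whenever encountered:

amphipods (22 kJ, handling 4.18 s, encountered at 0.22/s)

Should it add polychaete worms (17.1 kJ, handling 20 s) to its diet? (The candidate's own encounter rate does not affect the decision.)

No

Current rate: (0.22×22)/(1 + 0.22×4.18) = 2.521 kJ/s.
Profitability of polychaete worms: 17.1/20 = 0.855 kJ/s.
0.855 < 2.521, so adding polychaete worms would lower the average — exclude it.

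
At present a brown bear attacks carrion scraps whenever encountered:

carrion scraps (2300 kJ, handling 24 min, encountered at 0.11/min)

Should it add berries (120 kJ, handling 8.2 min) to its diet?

No

Intake rate on the current diet: R = (0.11×2300) / (1 + 0.11×24) = 253/3.64 = 69.51 kJ/min.
berries: E/h = 120/8.2 = 14.63 kJ/min.
14.63 < 69.51, so adding berries would lower the average — exclude it.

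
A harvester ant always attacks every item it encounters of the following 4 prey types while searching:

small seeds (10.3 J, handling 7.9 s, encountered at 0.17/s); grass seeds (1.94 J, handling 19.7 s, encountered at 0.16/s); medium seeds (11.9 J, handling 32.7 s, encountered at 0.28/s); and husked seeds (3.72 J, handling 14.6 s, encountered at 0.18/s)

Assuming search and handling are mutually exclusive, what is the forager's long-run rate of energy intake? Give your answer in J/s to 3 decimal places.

Energy encountered per unit search time: 0.17×10.3 + 0.16×1.94 + 0.28×11.9 + 0.18×3.72 = 6.063 J/s.
Handling time per unit search time: 0.17×7.9 + 0.16×19.7 + 0.28×32.7 + 0.18×14.6 = 16.28.
Rate = 6.063/(1 + 16.28) = 0.3509 J/s.

0.351 J/s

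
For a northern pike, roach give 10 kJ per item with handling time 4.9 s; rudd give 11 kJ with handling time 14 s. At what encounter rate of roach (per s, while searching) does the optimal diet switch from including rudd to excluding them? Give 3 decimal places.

0.128 per s

Drop rudd once their profitability E₂/h₂ falls below the rate achievable on roach alone: E₂/h₂ = λE₁/(1 + λh₁).
Solve for λ: λE₁h₂ = E₂(1 + λh₁) → λ(E₁h₂ − E₂h₁) = E₂ → λ = E₂/(E₁h₂ − E₂h₁).
λ = 11/(10×14 − 11×4.9) = 11/86.1 = 0.1278 per s.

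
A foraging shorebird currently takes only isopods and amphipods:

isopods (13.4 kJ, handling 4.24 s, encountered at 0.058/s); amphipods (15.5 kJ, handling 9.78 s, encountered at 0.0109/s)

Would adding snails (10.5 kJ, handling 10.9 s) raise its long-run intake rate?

On isopods and amphipods alone, R = ΣλE/(1+Σλh) = 0.9462/1.353 = 0.6995 kJ/s.
Profitability of snails: 10.5/10.9 = 0.9633 kJ/s.
Since 0.9633 > R, including snails increases the long-run rate.

Yes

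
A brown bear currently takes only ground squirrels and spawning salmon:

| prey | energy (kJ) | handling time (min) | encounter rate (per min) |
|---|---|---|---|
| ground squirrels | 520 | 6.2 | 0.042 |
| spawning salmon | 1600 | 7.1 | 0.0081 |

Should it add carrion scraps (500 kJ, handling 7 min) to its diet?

Intake rate on the current diet: R = (0.042×520 + 0.0081×1600) / (1 + 0.042×6.2 + 0.0081×7.1) = 34.8/1.318 = 26.41 kJ/min.
carrion scraps: E/h = 500/7 = 71.43 kJ/min.
71.43 > 26.41, so adding carrion scraps raises the average — include it.

Yes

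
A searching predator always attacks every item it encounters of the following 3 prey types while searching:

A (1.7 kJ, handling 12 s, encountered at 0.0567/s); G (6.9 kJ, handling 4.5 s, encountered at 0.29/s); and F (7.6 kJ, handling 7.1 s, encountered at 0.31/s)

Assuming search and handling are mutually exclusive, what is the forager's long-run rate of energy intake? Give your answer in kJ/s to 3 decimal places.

0.859 kJ/s

R = Σλ_iE_i / (1 + Σλ_ih_i)
Numerator: 0.0567×1.7 + 0.29×6.9 + 0.31×7.6 = 4.453
Denominator: 1 + 0.0567×12 + 0.29×4.5 + 0.31×7.1 = 5.186
R = 4.453/5.186 = 0.8587 kJ/s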